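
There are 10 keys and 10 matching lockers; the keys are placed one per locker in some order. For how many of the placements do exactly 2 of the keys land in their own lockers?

667485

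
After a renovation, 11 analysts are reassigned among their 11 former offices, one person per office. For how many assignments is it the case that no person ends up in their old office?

14684570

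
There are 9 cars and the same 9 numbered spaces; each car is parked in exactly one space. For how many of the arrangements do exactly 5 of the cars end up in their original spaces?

Pick the 5 fixed positions: C(9,5) = 126 ways.
The other 4 form a derangement: !4 = 9.
Total: 126 × 9 = 1134.

1134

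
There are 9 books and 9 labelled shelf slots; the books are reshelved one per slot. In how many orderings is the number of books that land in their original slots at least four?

6883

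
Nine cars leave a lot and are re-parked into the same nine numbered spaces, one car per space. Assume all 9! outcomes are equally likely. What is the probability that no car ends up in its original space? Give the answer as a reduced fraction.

16687/45360

Favorable outcomes: !9 = 133496.
Total outcomes: 9! = 362880.
Probability = 133496/362880 = 16687/45360.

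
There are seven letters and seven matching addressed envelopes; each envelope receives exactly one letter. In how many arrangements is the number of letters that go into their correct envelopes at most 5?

5039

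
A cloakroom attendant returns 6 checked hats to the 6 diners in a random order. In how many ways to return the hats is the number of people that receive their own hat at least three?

56

Sum C(6,i)·!(6-i) for i = 3..6:
  i=3: C(6,3)·!3 = 20·2 = 40
  i=4: C(6,4)·!2 = 15·1 = 15
  i=5: C(6,5)·!1 = 6·0 = 0
  i=6: C(6,6)·!0 = 1·1 = 1
Total = 56.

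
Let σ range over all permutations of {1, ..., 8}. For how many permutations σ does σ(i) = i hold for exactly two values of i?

7420

Pick the 2 fixed positions: C(8,2) = 28 ways.
The remaining 6 must be deranged: !6 = 265.
Total: 28 × 265 = 7420.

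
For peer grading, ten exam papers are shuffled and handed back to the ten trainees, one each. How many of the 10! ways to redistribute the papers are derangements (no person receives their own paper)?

!10 is the nearest integer to 10!/e.
10! = 3628800, and 3628800/e ≈ 1334960.92, so !10 = 1334961.

1334961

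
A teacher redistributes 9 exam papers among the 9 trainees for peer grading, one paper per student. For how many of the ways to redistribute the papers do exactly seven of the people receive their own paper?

Choose which 7 of the 9 are fixed: C(9,7) = 36.
The other 2 form a derangement: !2 = 1.
Total: 36 × 1 = 36.

36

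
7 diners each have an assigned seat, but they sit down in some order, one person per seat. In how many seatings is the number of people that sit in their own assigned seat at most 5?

5039

Sum C(7,i)·!(7-i) for i = 0..5:
  i=0: C(7,0)·!7 = 1·1854 = 1854
  i=1: C(7,1)·!6 = 7·265 = 1855
  i=2: C(7,2)·!5 = 21·44 = 924
  i=3: C(7,3)·!4 = 35·9 = 315
  i=4: C(7,4)·!3 = 35·2 = 70
  i=5: C(7,5)·!2 = 21·1 = 21
Total = 5039.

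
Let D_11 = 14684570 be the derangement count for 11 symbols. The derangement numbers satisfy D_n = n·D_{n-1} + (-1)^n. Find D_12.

176214841

D_12 = 12·14684570 + 1 = 176214841.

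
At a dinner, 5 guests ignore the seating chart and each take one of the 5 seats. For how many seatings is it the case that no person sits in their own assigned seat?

44

The number of derangements of 5 is !5 = Σ_{k=0}^{5} (-1)^k·5!/k!
= 5! - 5!/1! + 5!/2! - 5!/3! + 5!/4! - 5!/5!
= 120 - 120 + 60 - 20 + 5 - 1
= 44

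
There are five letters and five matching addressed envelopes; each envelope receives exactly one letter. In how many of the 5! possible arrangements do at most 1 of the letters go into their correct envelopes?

89

Sum C(5,i)·!(5-i) for i = 0..1:
  i=0: C(5,0)·!5 = 1·44 = 44
  i=1: C(5,1)·!4 = 5·9 = 45
Total = 89.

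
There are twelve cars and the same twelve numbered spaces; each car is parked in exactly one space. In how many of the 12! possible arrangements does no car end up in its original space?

176214841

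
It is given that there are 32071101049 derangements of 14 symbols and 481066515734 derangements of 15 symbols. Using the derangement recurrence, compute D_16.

7697064251745

D_16 = (16-1)·(D_15 + D_14) = 15·(481066515734 + 32071101049) = 15·513137616783 = 7697064251745.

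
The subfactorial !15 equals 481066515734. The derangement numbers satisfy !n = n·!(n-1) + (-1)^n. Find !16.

7697064251745

!16 = 16·481066515734 + 1 = 7697064251745.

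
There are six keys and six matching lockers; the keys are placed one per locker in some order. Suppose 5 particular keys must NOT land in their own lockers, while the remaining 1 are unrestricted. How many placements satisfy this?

Let A_j be the event that the j-th constrained one is fixed. By inclusion-exclusion over the 5 events:
Σ_{j=0}^{5} (-1)^j C(5,j)(6-j)!
= C(5,0)·6! - C(5,1)·5! + C(5,2)·4! - C(5,3)·3! + C(5,4)·2! - C(5,5)·1!
= 720 - 600 + 240 - 60 + 10 - 1
= 309

309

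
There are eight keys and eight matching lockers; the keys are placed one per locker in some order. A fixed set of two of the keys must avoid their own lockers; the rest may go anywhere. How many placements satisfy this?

30960

Inclusion-exclusion on the 2 forbidden self-matches:
Σ_{j=0}^{2} (-1)^j C(2,j)(8-j)!
= C(2,0)·8! - C(2,1)·7! + C(2,2)·6!
= 40320 - 10080 + 720
= 30960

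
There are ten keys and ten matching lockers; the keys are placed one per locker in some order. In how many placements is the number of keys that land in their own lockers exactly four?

55650

Pick the 4 fixed positions: C(10,4) = 210 ways.
The remaining 6 must be deranged: !6 = 265.
Total: 210 × 265 = 55650.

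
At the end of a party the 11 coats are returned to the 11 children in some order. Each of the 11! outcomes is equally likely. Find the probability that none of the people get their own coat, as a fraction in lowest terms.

1468457/3991680

Favorable outcomes: !11 = 14684570.
Total outcomes: 11! = 39916800.
Probability = 14684570/39916800 = 1468457/3991680.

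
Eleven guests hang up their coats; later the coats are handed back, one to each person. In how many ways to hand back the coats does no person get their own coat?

14684570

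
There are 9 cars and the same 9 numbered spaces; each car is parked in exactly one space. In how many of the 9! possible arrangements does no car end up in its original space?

133496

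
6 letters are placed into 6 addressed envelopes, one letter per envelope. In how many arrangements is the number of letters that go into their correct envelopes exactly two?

Choose which 2 of the 6 are fixed: C(6,2) = 15.
The other 4 form a derangement: !4 = 9.
Total: 15 × 9 = 135.

135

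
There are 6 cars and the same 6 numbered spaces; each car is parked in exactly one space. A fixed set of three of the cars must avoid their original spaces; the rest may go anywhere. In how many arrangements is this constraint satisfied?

Let A_j be the event that the j-th constrained one is fixed. By inclusion-exclusion over the 3 events:
Σ_{j=0}^{3} (-1)^j C(3,j)(6-j)!
= C(3,0)·6! - C(3,1)·5! + C(3,2)·4! - C(3,3)·3!
= 720 - 360 + 72 - 6
= 426

426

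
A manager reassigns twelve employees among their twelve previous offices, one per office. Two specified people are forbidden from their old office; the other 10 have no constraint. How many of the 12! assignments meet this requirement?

Let A_j be the event that the j-th constrained one is fixed. By inclusion-exclusion over the 2 events:
Σ_{j=0}^{2} (-1)^j C(2,j)(12-j)!
= C(2,0)·12! - C(2,1)·11! + C(2,2)·10!
= 479001600 - 79833600 + 3628800
= 402796800

402796800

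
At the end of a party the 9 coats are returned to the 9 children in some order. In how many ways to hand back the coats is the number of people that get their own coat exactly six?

Pick the 6 fixed positions: C(9,6) = 84 ways.
The other 3 form a derangement: !3 = 2.
Total: 84 × 2 = 168.

168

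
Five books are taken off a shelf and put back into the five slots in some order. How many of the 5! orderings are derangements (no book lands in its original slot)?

Use !n = n·!(n-1) + (-1)^n.
!5 = 5·9 - 1 = 44

44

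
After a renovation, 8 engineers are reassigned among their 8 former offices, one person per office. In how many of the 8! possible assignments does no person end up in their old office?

14833

Recurrence: !8 = 8·!7 + (-1)^8.
!8 = 8·1854 + 1 = 14833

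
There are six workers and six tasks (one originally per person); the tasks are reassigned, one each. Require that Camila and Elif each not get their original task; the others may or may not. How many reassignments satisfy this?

504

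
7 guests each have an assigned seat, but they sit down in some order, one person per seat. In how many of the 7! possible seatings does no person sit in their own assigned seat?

1854

The number of derangements of 7 is !7 = Σ_{k=0}^{7} (-1)^k·7!/k!
= 7! - 7!/1! + 7!/2! - 7!/3! + 7!/4! - 7!/5! + 7!/6! - 7!/7!
= 5040 - 5040 + 2520 - 840 + 210 - 42 + 7 - 1
= 1854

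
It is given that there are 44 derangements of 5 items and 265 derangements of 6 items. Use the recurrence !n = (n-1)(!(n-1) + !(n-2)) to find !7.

1854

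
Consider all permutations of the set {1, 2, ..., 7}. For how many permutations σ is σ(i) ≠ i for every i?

1854

The number of derangements of 7 is !7 = Σ_{k=0}^{7} (-1)^k·7!/k!
= 7! - 7!/1! + 7!/2! - 7!/3! + 7!/4! - 7!/5! + 7!/6! - 7!/7!
= 5040 - 5040 + 2520 - 840 + 210 - 42 + 7 - 1
= 1854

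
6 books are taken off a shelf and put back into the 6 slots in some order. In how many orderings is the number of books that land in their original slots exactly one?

264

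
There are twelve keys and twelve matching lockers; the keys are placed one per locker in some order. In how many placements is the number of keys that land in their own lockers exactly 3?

Choose which 3 of the 12 are fixed: C(12,3) = 220.
The remaining 9 must be deranged: !9 = 133496.
Total: 220 × 133496 = 29369120.

29369120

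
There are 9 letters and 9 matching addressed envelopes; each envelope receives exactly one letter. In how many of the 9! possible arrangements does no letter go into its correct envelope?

133496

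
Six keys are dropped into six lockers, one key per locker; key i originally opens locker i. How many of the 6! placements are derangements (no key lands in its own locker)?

Recurrence: !6 = 5·(!5 + !4).
!6 = 5·(44 + 9) = 5·53 = 265

265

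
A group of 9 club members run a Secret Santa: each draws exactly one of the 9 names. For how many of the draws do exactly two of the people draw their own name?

66744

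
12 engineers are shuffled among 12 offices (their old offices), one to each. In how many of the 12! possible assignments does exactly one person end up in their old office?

176214840

Pick the single fixed position: C(12,1) = 12 ways.
The remaining 11 must be deranged: !11 = 14684570.
Total: 12 × 14684570 = 176214840.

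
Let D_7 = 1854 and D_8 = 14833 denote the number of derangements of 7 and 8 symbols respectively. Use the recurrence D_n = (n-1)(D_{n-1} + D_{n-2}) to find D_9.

133496

D_9 = (9-1)·(D_8 + D_7) = 8·(14833 + 1854) = 8·16687 = 133496.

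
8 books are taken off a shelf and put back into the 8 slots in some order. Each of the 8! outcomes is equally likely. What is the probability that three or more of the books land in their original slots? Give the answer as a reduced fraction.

647/8064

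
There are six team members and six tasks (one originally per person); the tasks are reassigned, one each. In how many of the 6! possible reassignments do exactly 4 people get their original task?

15

Choose which 4 of the 6 are fixed: C(6,4) = 15.
The other 2 form a derangement: !2 = 1.
Total: 15 × 1 = 15.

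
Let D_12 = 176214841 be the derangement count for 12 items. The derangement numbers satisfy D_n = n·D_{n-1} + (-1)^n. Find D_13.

2290792932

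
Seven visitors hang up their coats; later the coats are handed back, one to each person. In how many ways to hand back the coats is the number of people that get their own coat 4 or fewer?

5018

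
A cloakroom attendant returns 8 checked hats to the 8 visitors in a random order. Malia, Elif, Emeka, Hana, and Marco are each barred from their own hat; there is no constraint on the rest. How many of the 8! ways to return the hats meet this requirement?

21234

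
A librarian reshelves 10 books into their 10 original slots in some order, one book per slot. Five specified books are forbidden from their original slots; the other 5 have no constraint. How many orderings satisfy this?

Let A_j be the event that the j-th constrained one is fixed. By inclusion-exclusion over the 5 events:
Σ_{j=0}^{5} (-1)^j C(5,j)(10-j)!
= C(5,0)·10! - C(5,1)·9! + C(5,2)·8! - C(5,3)·7! + C(5,4)·6! - C(5,5)·5!
= 3628800 - 1814400 + 403200 - 50400 + 3600 - 120
= 2170680

2170680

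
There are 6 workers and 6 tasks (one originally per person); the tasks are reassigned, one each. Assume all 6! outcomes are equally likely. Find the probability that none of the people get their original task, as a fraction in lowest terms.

Favorable outcomes: !6 = 265.
Total outcomes: 6! = 720.
Probability = 265/720 = 53/144.

53/144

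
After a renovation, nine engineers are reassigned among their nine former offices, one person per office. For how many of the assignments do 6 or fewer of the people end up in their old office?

# with exactly i fixed is C(9,i)·!(9-i); sum over i=0..6:
  i=0: C(9,0)·!9 = 1·133496 = 133496
  i=1: C(9,1)·!8 = 9·14833 = 133497
  i=2: C(9,2)·!7 = 36·1854 = 66744
  i=3: C(9,3)·!6 = 84·265 = 22260
  i=4: C(9,4)·!5 = 126·44 = 5544
  i=5: C(9,5)·!4 = 126·9 = 1134
  i=6: C(9,6)·!3 = 84·2 = 168
Total = 362843.

362843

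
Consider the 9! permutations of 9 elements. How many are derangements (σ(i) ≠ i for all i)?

!9 is the nearest integer to 9!/e.
9! = 362880, and 362880/e ≈ 133496.09, so !9 = 133496.

133496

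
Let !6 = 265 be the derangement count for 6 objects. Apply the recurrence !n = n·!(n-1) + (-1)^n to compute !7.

!7 = 7·265 - 1 = 1854.

1854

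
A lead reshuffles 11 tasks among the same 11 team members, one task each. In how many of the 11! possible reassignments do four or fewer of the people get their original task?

39770686

# with exactly i fixed is C(11,i)·!(11-i); sum over i=0..4:
  i=0: C(11,0)·!11 = 1·14684570 = 14684570
  i=1: C(11,1)·!10 = 11·1334961 = 14684571
  i=2: C(11,2)·!9 = 55·133496 = 7342280
  i=3: C(11,3)·!8 = 165·14833 = 2447445
  i=4: C(11,4)·!7 = 330·1854 = 611820
Total = 39770686.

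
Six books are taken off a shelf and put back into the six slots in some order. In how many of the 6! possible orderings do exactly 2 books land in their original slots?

135

Pick the 2 fixed positions: C(6,2) = 15 ways.
The other 4 form a derangement: !4 = 9.
Total: 15 × 9 = 135.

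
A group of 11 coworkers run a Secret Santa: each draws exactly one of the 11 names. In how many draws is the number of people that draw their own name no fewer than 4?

Sum C(11,i)·!(11-i) for i = 4..11:
  i=4: C(11,4)·!7 = 330·1854 = 611820
  i=5: C(11,5)·!6 = 462·265 = 122430
  i=6: C(11,6)·!5 = 462·44 = 20328
  i=7: C(11,7)·!4 = 330·9 = 2970
  i=8: C(11,8)·!3 = 165·2 = 330
  i=9: C(11,9)·!2 = 55·1 = 55
  i=10: C(11,10)·!1 = 11·0 = 0
  i=11: C(11,11)·!0 = 1·1 = 1
Total = 757934.

757934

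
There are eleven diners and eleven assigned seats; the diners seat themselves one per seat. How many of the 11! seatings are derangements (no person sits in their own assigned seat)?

By inclusion-exclusion, !11 = Σ (-1)^k · 11!/k! for k=0..11
= 11! - 11!/1! + 11!/2! - 11!/3! + 11!/4! - 11!/5! + 11!/6! - 11!/7! + 11!/8! - 11!/9! + 11!/10! - 11!/11!
= 39916800 - 39916800 + 19958400 - 6652800 + 1663200 - 332640 + 55440 - 7920 + 990 - 110 + 11 - 1
= 14684570

14684570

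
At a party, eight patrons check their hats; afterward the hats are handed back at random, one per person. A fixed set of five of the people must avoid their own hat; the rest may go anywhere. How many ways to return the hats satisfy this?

Let A_j be the event that the j-th constrained one is fixed. By inclusion-exclusion over the 5 events:
Σ_{j=0}^{5} (-1)^j C(5,j)(8-j)!
= C(5,0)·8! - C(5,1)·7! + C(5,2)·6! - C(5,3)·5! + C(5,4)·4! - C(5,5)·3!
= 40320 - 25200 + 7200 - 1200 + 120 - 6
= 21234

21234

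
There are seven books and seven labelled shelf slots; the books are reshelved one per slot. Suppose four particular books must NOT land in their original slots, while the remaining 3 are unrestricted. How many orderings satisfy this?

2790

Inclusion-exclusion on the 4 forbidden self-matches:
Σ_{j=0}^{4} (-1)^j C(4,j)(7-j)!
= C(4,0)·7! - C(4,1)·6! + C(4,2)·5! - C(4,3)·4! + C(4,4)·3!
= 5040 - 2880 + 720 - 96 + 6
= 2790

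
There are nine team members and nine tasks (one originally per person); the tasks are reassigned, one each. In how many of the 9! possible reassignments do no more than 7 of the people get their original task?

362879

# with exactly i fixed is C(9,i)·!(9-i); sum over i=0..7:
  i=0: C(9,0)·!9 = 1·133496 = 133496
  i=1: C(9,1)·!8 = 9·14833 = 133497
  i=2: C(9,2)·!7 = 36·1854 = 66744
  i=3: C(9,3)·!6 = 84·265 = 22260
  i=4: C(9,4)·!5 = 126·44 = 5544
  i=5: C(9,5)·!4 = 126·9 = 1134
  i=6: C(9,6)·!3 = 84·2 = 168
  i=7: C(9,7)·!2 = 36·1 = 36
Total = 362879.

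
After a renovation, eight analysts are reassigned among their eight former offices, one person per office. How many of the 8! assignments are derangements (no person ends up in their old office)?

14833

By inclusion-exclusion, !8 = Σ (-1)^k · 8!/k! for k=0..8
= 8! - 8!/1! + 8!/2! - 8!/3! + 8!/4! - 8!/5! + 8!/6! - 8!/7! + 8!/8!
= 40320 - 40320 + 20160 - 6720 + 1680 - 336 + 56 - 8 + 1
= 14833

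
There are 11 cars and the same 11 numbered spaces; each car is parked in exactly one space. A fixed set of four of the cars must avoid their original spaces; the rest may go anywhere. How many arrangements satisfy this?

Let A_j be the event that the j-th constrained one is fixed. By inclusion-exclusion over the 4 events:
Σ_{j=0}^{4} (-1)^j C(4,j)(11-j)!
= C(4,0)·11! - C(4,1)·10! + C(4,2)·9! - C(4,3)·8! + C(4,4)·7!
= 39916800 - 14515200 + 2177280 - 161280 + 5040
= 27422640

27422640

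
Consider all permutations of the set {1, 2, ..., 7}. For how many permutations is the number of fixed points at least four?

92

# with exactly i fixed is C(7,i)·!(7-i); sum over i=4..7:
  i=4: C(7,4)·!3 = 35·2 = 70
  i=5: C(7,5)·!2 = 21·1 = 21
  i=6: C(7,6)·!1 = 7·0 = 0
  i=7: C(7,7)·!0 = 1·1 = 1
Total = 92.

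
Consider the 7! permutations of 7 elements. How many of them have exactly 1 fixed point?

1855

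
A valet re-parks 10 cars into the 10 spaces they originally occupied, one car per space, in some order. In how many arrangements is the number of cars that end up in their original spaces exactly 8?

45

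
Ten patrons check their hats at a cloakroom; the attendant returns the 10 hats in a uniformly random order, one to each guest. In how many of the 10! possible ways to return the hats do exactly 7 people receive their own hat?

240

Pick the 7 fixed positions: C(10,7) = 120 ways.
The other 3 form a derangement: !3 = 2.
Total: 120 × 2 = 240.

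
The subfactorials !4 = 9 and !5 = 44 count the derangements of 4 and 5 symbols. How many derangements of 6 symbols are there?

!6 = (6-1)·(!5 + !4) = 5·(44 + 9) = 5·53 = 265.

265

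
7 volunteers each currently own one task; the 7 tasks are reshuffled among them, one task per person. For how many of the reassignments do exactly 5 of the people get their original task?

Choose which 5 of the 7 are fixed: C(7,5) = 21.
The remaining 2 must be deranged: !2 = 1.
Total: 21 × 1 = 21.

21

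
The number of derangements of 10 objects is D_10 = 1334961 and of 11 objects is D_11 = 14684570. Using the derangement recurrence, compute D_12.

176214841

D_12 = (12-1)·(D_11 + D_10) = 11·(14684570 + 1334961) = 11·16019531 = 176214841.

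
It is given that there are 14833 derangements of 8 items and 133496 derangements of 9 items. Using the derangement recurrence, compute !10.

1334961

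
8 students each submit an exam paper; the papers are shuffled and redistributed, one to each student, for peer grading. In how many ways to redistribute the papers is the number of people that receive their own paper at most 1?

# with exactly i fixed is C(8,i)·!(8-i); sum over i=0..1:
  i=0: C(8,0)·!8 = 1·14833 = 14833
  i=1: C(8,1)·!7 = 8·1854 = 14832
Total = 29665.

29665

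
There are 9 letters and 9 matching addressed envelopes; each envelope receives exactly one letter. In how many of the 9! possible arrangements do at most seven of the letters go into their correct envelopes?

Sum C(9,i)·!(9-i) for i = 0..7:
  i=0: C(9,0)·!9 = 1·133496 = 133496
  i=1: C(9,1)·!8 = 9·14833 = 133497
  i=2: C(9,2)·!7 = 36·1854 = 66744
  i=3: C(9,3)·!6 = 84·265 = 22260
  i=4: C(9,4)·!5 = 126·44 = 5544
  i=5: C(9,5)·!4 = 126·9 = 1134
  i=6: C(9,6)·!3 = 84·2 = 168
  i=7: C(9,7)·!2 = 36·1 = 36
Total = 362879.

362879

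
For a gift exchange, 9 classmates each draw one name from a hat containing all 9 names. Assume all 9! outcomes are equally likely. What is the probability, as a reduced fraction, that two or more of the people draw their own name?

Favorable outcomes: Σ_{i≥2} C(9,i)·!(9-i) = 36·1854 + 84·265 + 126·44 + 126·9 + 84·2 + 36·1 + 9·0 + 1·1 = 95887.
Total outcomes: 9! = 362880.
Probability = 95887/362880 = 95887/362880.

95887/362880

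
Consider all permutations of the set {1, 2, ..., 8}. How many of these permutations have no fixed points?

Recurrence: !8 = 8·!7 + (-1)^8.
!8 = 8·1854 + 1 = 14833

14833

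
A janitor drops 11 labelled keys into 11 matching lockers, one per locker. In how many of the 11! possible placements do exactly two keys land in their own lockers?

Choose which 2 of the 11 are fixed: C(11,2) = 55.
The remaining 9 must be deranged: !9 = 133496.
Total: 55 × 133496 = 7342280.

7342280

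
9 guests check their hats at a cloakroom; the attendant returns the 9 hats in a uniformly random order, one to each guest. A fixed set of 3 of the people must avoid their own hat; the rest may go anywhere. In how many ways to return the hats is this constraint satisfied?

256320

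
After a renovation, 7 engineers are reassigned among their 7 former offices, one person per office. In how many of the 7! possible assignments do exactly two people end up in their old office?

924

Choose which 2 of the 7 are fixed: C(7,2) = 21.
The other 5 form a derangement: !5 = 44.
Total: 21 × 44 = 924.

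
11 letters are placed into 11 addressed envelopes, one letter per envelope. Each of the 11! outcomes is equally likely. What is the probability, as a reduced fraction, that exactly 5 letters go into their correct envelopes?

Favorable outcomes: C(11,5)·!6 = 462·265 = 122430.
Total outcomes: 11! = 39916800.
Probability = 122430/39916800 = 53/17280.

53/17280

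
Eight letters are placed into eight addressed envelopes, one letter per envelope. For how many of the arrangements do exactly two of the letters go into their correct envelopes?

7420

Pick the 2 fixed positions: C(8,2) = 28 ways.
The remaining 6 must be deranged: !6 = 265.
Total: 28 × 265 = 7420.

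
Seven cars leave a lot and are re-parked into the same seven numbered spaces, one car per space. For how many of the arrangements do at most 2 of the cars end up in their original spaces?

Sum C(7,i)·!(7-i) for i = 0..2:
  i=0: C(7,0)·!7 = 1·1854 = 1854
  i=1: C(7,1)·!6 = 7·265 = 1855
  i=2: C(7,2)·!5 = 21·44 = 924
Total = 4633.

4633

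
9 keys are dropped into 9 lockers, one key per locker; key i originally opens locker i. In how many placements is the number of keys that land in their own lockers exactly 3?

22260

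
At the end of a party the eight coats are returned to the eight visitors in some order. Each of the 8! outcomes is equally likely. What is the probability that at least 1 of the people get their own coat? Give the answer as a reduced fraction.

3641/5760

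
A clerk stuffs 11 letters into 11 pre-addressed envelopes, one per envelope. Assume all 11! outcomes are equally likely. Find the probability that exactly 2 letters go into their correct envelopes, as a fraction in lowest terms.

Favorable outcomes: C(11,2)·!9 = 55·133496 = 7342280.
Total outcomes: 11! = 39916800.
Probability = 7342280/39916800 = 16687/90720.

16687/90720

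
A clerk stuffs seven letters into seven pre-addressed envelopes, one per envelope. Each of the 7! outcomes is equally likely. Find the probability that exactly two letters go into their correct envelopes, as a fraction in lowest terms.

Favorable outcomes: C(7,2)·!5 = 21·44 = 924.
Total outcomes: 7! = 5040.
Probability = 924/5040 = 11/60.

11/60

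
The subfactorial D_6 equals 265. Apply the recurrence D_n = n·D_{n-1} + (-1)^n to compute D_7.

1854

D_7 = 7·265 - 1 = 1854.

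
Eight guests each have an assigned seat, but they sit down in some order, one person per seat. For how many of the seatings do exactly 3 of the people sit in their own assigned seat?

2464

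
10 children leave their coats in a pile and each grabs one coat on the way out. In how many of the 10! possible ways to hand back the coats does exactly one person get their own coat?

Pick the single fixed position: C(10,1) = 10 ways.
The remaining 9 must be deranged: !9 = 133496.
Total: 10 × 133496 = 1334960.

1334960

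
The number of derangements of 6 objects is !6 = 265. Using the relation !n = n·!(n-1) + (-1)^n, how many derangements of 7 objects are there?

!7 = 7·265 - 1 = 1854.

1854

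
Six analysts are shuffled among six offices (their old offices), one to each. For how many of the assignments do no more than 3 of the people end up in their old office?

Sum C(6,i)·!(6-i) for i = 0..3:
  i=0: C(6,0)·!6 = 1·265 = 265
  i=1: C(6,1)·!5 = 6·44 = 264
  i=2: C(6,2)·!4 = 15·9 = 135
  i=3: C(6,3)·!3 = 20·2 = 40
Total = 704.

704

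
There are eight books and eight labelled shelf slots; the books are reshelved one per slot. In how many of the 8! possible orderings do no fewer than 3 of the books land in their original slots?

3235

Sum C(8,i)·!(8-i) for i = 3..8:
  i=3: C(8,3)·!5 = 56·44 = 2464
  i=4: C(8,4)·!4 = 70·9 = 630
  i=5: C(8,5)·!3 = 56·2 = 112
  i=6: C(8,6)·!2 = 28·1 = 28
  i=7: C(8,7)·!1 = 8·0 = 0
  i=8: C(8,8)·!0 = 1·1 = 1
Total = 3235.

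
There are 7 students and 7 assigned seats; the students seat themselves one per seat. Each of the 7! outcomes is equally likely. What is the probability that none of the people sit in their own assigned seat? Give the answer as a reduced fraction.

Favorable outcomes: !7 = 1854.
Total outcomes: 7! = 5040.
Probability = 1854/5040 = 103/280.

103/280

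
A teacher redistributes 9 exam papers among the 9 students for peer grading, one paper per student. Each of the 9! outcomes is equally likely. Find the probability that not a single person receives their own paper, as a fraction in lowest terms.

Favorable outcomes: !9 = 133496.
Total outcomes: 9! = 362880.
Probability = 133496/362880 = 16687/45360.

16687/45360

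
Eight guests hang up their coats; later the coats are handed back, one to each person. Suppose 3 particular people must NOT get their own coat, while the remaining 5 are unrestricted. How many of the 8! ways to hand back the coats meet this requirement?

27240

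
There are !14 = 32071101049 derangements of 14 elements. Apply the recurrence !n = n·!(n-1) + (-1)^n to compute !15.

!15 = 15·32071101049 - 1 = 481066515734.

481066515734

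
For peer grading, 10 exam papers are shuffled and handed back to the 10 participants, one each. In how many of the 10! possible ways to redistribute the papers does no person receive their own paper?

1334961

Use !n = (n-1)(!(n-1) + !(n-2)).
!10 = 9·(133496 + 14833) = 9·148329 = 1334961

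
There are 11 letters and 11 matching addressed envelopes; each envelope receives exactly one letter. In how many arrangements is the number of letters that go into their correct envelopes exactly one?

Pick the single fixed position: C(11,1) = 11 ways.
The remaining 10 must be deranged: !10 = 1334961.
Total: 11 × 1334961 = 14684571.

14684571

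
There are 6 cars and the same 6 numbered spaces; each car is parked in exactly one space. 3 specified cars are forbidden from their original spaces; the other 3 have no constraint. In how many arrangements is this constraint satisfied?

Inclusion-exclusion on the 3 forbidden self-matches:
Σ_{j=0}^{3} (-1)^j C(3,j)(6-j)!
= C(3,0)·6! - C(3,1)·5! + C(3,2)·4! - C(3,3)·3!
= 720 - 360 + 72 - 6
= 426

426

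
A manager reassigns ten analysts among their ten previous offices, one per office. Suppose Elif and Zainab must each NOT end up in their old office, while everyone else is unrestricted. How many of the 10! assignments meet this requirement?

Inclusion-exclusion on the 2 forbidden self-matches:
Σ_{j=0}^{2} (-1)^j C(2,j)(10-j)!
= C(2,0)·10! - C(2,1)·9! + C(2,2)·8!
= 3628800 - 725760 + 40320
= 2943360

2943360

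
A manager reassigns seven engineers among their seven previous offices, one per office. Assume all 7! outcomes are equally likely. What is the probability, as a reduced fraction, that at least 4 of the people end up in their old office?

23/1260

Favorable outcomes: Σ_{i≥4} C(7,i)·!(7-i) = 35·2 + 21·1 + 7·0 + 1·1 = 92.
Total outcomes: 7! = 5040.
Probability = 92/5040 = 23/1260.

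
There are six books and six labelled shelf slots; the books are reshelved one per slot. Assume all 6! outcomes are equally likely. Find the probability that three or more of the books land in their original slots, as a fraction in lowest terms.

7/90

Favorable outcomes: Σ_{i≥3} C(6,i)·!(6-i) = 20·2 + 15·1 + 6·0 + 1·1 = 56.
Total outcomes: 6! = 720.
Probability = 56/720 = 7/90.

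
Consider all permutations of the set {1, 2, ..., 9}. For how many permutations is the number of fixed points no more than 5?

Sum C(9,i)·!(9-i) for i = 0..5:
  i=0: C(9,0)·!9 = 1·133496 = 133496
  i=1: C(9,1)·!8 = 9·14833 = 133497
  i=2: C(9,2)·!7 = 36·1854 = 66744
  i=3: C(9,3)·!6 = 84·265 = 22260
  i=4: C(9,4)·!5 = 126·44 = 5544
  i=5: C(9,5)·!4 = 126·9 = 1134
Total = 362675.

362675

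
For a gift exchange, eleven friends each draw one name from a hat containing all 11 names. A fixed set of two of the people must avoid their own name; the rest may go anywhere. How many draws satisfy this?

33022080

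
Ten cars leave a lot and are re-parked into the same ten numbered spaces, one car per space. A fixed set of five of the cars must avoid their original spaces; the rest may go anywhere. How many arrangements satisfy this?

Let A_j be the event that the j-th constrained one is fixed. By inclusion-exclusion over the 5 events:
Σ_{j=0}^{5} (-1)^j C(5,j)(10-j)!
= C(5,0)·10! - C(5,1)·9! + C(5,2)·8! - C(5,3)·7! + C(5,4)·6! - C(5,5)·5!
= 3628800 - 1814400 + 403200 - 50400 + 3600 - 120
= 2170680

2170680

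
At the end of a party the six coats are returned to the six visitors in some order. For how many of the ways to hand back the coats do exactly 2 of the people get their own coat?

Choose which 2 of the 6 are fixed: C(6,2) = 15.
The remaining 4 must be deranged: !4 = 9.
Total: 15 × 9 = 135.

135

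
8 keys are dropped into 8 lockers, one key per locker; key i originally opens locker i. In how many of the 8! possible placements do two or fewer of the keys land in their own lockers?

37085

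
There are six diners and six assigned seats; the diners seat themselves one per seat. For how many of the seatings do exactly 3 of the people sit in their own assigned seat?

Choose which 3 of the 6 are fixed: C(6,3) = 20.
The other 3 form a derangement: !3 = 2.
Total: 20 × 2 = 40.

40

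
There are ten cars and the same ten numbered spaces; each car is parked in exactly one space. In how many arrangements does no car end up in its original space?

1334961

By inclusion-exclusion, !10 = Σ (-1)^k · 10!/k! for k=0..10
= 10! - 10!/1! + 10!/2! - 10!/3! + 10!/4! - 10!/5! + 10!/6! - 10!/7! + 10!/8! - 10!/9! + 10!/10!
= 3628800 - 3628800 + 1814400 - 604800 + 151200 - 30240 + 5040 - 720 + 90 - 10 + 1
= 1334961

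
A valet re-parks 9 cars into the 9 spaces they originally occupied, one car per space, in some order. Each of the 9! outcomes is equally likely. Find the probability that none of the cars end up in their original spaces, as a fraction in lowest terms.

Favorable outcomes: !9 = 133496.
Total outcomes: 9! = 362880.
Probability = 133496/362880 = 16687/45360.

16687/45360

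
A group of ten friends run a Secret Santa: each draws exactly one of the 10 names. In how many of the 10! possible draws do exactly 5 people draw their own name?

Choose which 5 of the 10 are fixed: C(10,5) = 252.
The remaining 5 must be deranged: !5 = 44.
Total: 252 × 44 = 11088.

11088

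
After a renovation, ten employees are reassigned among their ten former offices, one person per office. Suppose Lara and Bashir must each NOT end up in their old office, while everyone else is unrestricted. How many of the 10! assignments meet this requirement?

Inclusion-exclusion on the 2 forbidden self-matches:
Σ_{j=0}^{2} (-1)^j C(2,j)(10-j)!
= C(2,0)·10! - C(2,1)·9! + C(2,2)·8!
= 3628800 - 725760 + 40320
= 2943360

2943360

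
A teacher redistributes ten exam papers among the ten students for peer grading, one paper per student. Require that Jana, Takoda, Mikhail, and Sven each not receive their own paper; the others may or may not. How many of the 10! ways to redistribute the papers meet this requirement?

Inclusion-exclusion on the 4 forbidden self-matches:
Σ_{j=0}^{4} (-1)^j C(4,j)(10-j)!
= C(4,0)·10! - C(4,1)·9! + C(4,2)·8! - C(4,3)·7! + C(4,4)·6!
= 3628800 - 1451520 + 241920 - 20160 + 720
= 2399760

2399760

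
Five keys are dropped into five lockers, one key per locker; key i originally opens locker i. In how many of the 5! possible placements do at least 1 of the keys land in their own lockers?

Sum C(5,i)·!(5-i) for i = 1..5:
  i=1: C(5,1)·!4 = 5·9 = 45
  i=2: C(5,2)·!3 = 10·2 = 20
  i=3: C(5,3)·!2 = 10·1 = 10
  i=4: C(5,4)·!1 = 5·0 = 0
  i=5: C(5,5)·!0 = 1·1 = 1
Total = 76.

76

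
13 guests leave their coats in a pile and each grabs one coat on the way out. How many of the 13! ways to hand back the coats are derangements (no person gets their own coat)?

2290792932

The subfactorial !13 = [13!/e] (nearest integer).
13! = 6227020800, and 6227020800/e ≈ 2290792932.07, so !13 = 2290792932.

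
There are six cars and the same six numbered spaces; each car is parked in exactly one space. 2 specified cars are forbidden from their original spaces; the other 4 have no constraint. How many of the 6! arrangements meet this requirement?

504

Inclusion-exclusion on the 2 forbidden self-matches:
Σ_{j=0}^{2} (-1)^j C(2,j)(6-j)!
= C(2,0)·6! - C(2,1)·5! + C(2,2)·4!
= 720 - 240 + 24
= 504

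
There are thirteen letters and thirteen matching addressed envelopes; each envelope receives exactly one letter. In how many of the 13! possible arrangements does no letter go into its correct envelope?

By inclusion-exclusion, !13 = Σ (-1)^k · 13!/k! for k=0..13
= 13! - 13!/1! + 13!/2! - 13!/3! + 13!/4! - 13!/5! + 13!/6! - 13!/7! + 13!/8! - 13!/9! + 13!/10! - 13!/11! + 13!/12! - 13!/13!
= 6227020800 - 6227020800 + 3113510400 - 1037836800 + 259459200 - 51891840 + 8648640 - 1235520 + 154440 - 17160 + 1716 - 156 + 13 - 1
= 2290792932

2290792932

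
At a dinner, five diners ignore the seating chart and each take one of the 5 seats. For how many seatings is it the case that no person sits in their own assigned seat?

44

The subfactorial !5 = [5!/e] (nearest integer).
5! = 120, and 120/e ≈ 44.15, so !5 = 44.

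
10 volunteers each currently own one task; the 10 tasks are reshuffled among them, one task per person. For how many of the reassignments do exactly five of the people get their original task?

Choose which 5 of the 10 are fixed: C(10,5) = 252.
The other 5 form a derangement: !5 = 44.
Total: 252 × 44 = 11088.

11088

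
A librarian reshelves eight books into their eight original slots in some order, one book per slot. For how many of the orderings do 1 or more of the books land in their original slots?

25487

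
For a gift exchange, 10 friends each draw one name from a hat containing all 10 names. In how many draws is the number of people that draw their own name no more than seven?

# with exactly i fixed is C(10,i)·!(10-i); sum over i=0..7:
  i=0: C(10,0)·!10 = 1·1334961 = 1334961
  i=1: C(10,1)·!9 = 10·133496 = 1334960
  i=2: C(10,2)·!8 = 45·14833 = 667485
  i=3: C(10,3)·!7 = 120·1854 = 222480
  i=4: C(10,4)·!6 = 210·265 = 55650
  i=5: C(10,5)·!5 = 252·44 = 11088
  i=6: C(10,6)·!4 = 210·9 = 1890
  i=7: C(10,7)·!3 = 120·2 = 240
Total = 3628754.

3628754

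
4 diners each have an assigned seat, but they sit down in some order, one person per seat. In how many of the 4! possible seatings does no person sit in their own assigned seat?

9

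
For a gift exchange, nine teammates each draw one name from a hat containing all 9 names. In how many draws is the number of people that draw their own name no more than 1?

266993

Sum C(9,i)·!(9-i) for i = 0..1:
  i=0: C(9,0)·!9 = 1·133496 = 133496
  i=1: C(9,1)·!8 = 9·14833 = 133497
Total = 266993.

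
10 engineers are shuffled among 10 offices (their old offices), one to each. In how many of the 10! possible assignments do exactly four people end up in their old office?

Choose which 4 of the 10 are fixed: C(10,4) = 210.
The other 6 form a derangement: !6 = 265.
Total: 210 × 265 = 55650.

55650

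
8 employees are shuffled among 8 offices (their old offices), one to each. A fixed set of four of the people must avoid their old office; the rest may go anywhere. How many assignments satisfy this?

24024

Let A_j be the event that the j-th constrained one is fixed. By inclusion-exclusion over the 4 events:
Σ_{j=0}^{4} (-1)^j C(4,j)(8-j)!
= C(4,0)·8! - C(4,1)·7! + C(4,2)·6! - C(4,3)·5! + C(4,4)·4!
= 40320 - 20160 + 4320 - 480 + 24
= 24024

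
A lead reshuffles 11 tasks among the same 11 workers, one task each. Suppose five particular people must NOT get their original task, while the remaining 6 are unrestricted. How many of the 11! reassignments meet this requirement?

25022880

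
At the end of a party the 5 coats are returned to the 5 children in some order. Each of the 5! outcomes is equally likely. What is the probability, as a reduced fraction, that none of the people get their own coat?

Favorable outcomes: !5 = 44.
Total outcomes: 5! = 120.
Probability = 44/120 = 11/30.

11/30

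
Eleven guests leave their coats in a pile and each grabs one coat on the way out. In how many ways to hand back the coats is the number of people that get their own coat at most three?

39158866

Sum C(11,i)·!(11-i) for i = 0..3:
  i=0: C(11,0)·!11 = 1·14684570 = 14684570
  i=1: C(11,1)·!10 = 11·1334961 = 14684571
  i=2: C(11,2)·!9 = 55·133496 = 7342280
  i=3: C(11,3)·!8 = 165·14833 = 2447445
Total = 39158866.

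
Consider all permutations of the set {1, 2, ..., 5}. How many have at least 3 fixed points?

11

Sum C(5,i)·!(5-i) for i = 3..5:
  i=3: C(5,3)·!2 = 10·1 = 10
  i=4: C(5,4)·!1 = 5·0 = 0
  i=5: C(5,5)·!0 = 1·1 = 1
Total = 11.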